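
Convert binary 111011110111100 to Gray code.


Binary: 111011110111100
Gray code: G = B XOR (B >> 1)
B >> 1 = 011101111011110
111011110111100 XOR 011101111011110:
  1 XOR 0 = 1
  1 XOR 1 = 0
  1 XOR 1 = 0
  0 XOR 1 = 1
  1 XOR 0 = 1
  1 XOR 1 = 0
  1 XOR 1 = 0
  1 XOR 1 = 0
  0 XOR 1 = 1
  1 XOR 0 = 1
  1 XOR 1 = 0
  1 XOR 1 = 0
  1 XOR 1 = 0
  0 XOR 1 = 1
  0 XOR 0 = 0
= 100110001100010


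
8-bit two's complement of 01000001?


Original: 01000001
Step 1 - Invert all bits: 10111110
Step 2 - Add 1: 10111110 + 1
= 10111111 (represents -65)


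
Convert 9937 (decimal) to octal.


Divide by 8 repeatedly:
9937 ÷ 8 = 1242 remainder 1
1242 ÷ 8 = 155 remainder 2
155 ÷ 8 = 19 remainder 3
19 ÷ 8 = 2 remainder 3
2 ÷ 8 = 0 remainder 2
Reading remainders bottom-up:
= 0o23321


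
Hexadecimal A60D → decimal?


Positional values:
Position 0: D × 16^0 = 13 × 1 = 13
Position 1: 0 × 16^1 = 0 × 16 = 0
Position 2: 6 × 16^2 = 6 × 256 = 1536
Position 3: A × 16^3 = 10 × 4096 = 40960
Sum = 13 + 0 + 1536 + 40960
= 42509


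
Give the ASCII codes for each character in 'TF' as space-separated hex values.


String: 'TF'  (2 characters)
Per-character ASCII lookup:
  'T': uppercase starts at 65: 'T' = 65 + 19 = 84 → 0x54
  'F': uppercase starts at 65: 'F' = 65 + 5 = 70 → 0x46
= 0x54 0x46


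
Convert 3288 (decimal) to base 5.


Divide by 5 repeatedly:
3288 ÷ 5 = 657 remainder 3
657 ÷ 5 = 131 remainder 2
131 ÷ 5 = 26 remainder 1
26 ÷ 5 = 5 remainder 1
5 ÷ 5 = 1 remainder 0
1 ÷ 5 = 0 remainder 1
Reading remainders bottom-up:
= 101123


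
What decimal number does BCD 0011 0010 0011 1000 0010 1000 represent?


Each 4-bit group → digit:
  0011 → 3
  0010 → 2
  0011 → 3
  1000 → 8
  0010 → 2
  1000 → 8
= 323828


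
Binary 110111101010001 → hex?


Group into 4-bit nibbles: 0110111101010001
  0110 = 6
  1111 = F
  0101 = 5
  0001 = 1
= 0x6F51


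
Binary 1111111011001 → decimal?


Positional values:
Bit 0: 1 × 2^0 = 1
Bit 3: 1 × 2^3 = 8
Bit 4: 1 × 2^4 = 16
Bit 6: 1 × 2^6 = 64
Bit 7: 1 × 2^7 = 128
Bit 8: 1 × 2^8 = 256
Bit 9: 1 × 2^9 = 512
Bit 10: 1 × 2^10 = 1024
Bit 11: 1 × 2^11 = 2048
Bit 12: 1 × 2^12 = 4096
Sum = 1 + 8 + 16 + 64 + 128 + 256 + 512 + 1024 + 2048 + 4096
= 8153


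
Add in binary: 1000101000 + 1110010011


Align and add column by column (LSB to MSB, carry propagating):
  01000101000
+ 01110010011
  -----------
  col 0: 0 + 1 + 0 (carry in) = 1 → bit 1, carry out 0
  col 1: 0 + 1 + 0 (carry in) = 1 → bit 1, carry out 0
  col 2: 0 + 0 + 0 (carry in) = 0 → bit 0, carry out 0
  col 3: 1 + 0 + 0 (carry in) = 1 → bit 1, carry out 0
  col 4: 0 + 1 + 0 (carry in) = 1 → bit 1, carry out 0
  col 5: 1 + 0 + 0 (carry in) = 1 → bit 1, carry out 0
  col 6: 0 + 0 + 0 (carry in) = 0 → bit 0, carry out 0
  col 7: 0 + 1 + 0 (carry in) = 1 → bit 1, carry out 0
  col 8: 0 + 1 + 0 (carry in) = 1 → bit 1, carry out 0
  col 9: 1 + 1 + 0 (carry in) = 2 → bit 0, carry out 1
  col 10: 0 + 0 + 1 (carry in) = 1 → bit 1, carry out 0
Reading bits MSB→LSB: 10110111011
Strip leading zeros: 10110111011
= 10110111011


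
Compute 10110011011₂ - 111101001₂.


Align and subtract column by column (LSB to MSB, borrowing when needed):
  10110011011
- 00111101001
  -----------
  col 0: (1 - 0 borrow-in) - 1 → 1 - 1 = 0, borrow out 0
  col 1: (1 - 0 borrow-in) - 0 → 1 - 0 = 1, borrow out 0
  col 2: (0 - 0 borrow-in) - 0 → 0 - 0 = 0, borrow out 0
  col 3: (1 - 0 borrow-in) - 1 → 1 - 1 = 0, borrow out 0
  col 4: (1 - 0 borrow-in) - 0 → 1 - 0 = 1, borrow out 0
  col 5: (0 - 0 borrow-in) - 1 → borrow from next column: (0+2) - 1 = 1, borrow out 1
  col 6: (0 - 1 borrow-in) - 1 → borrow from next column: (-1+2) - 1 = 0, borrow out 1
  col 7: (1 - 1 borrow-in) - 1 → borrow from next column: (0+2) - 1 = 1, borrow out 1
  col 8: (1 - 1 borrow-in) - 1 → borrow from next column: (0+2) - 1 = 1, borrow out 1
  col 9: (0 - 1 borrow-in) - 0 → borrow from next column: (-1+2) - 0 = 1, borrow out 1
  col 10: (1 - 1 borrow-in) - 0 → 0 - 0 = 0, borrow out 0
Reading bits MSB→LSB: 01110110010
Strip leading zeros: 1110110010
= 1110110010


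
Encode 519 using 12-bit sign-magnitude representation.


Sign bit: 0 (positive)
Magnitude: 519 = 01000000111
= 001000000111


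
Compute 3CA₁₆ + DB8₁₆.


Align and add column by column (LSB to MSB, each column mod 16 with carry):
  03CA
+ 0DB8
  ----
  col 0: A(10) + 8(8) + 0 (carry in) = 18 → 2(2), carry out 1
  col 1: C(12) + B(11) + 1 (carry in) = 24 → 8(8), carry out 1
  col 2: 3(3) + D(13) + 1 (carry in) = 17 → 1(1), carry out 1
  col 3: 0(0) + 0(0) + 1 (carry in) = 1 → 1(1), carry out 0
Reading digits MSB→LSB: 1182
Strip leading zeros: 1182
= 0x1182


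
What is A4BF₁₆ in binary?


Each hex digit → 4 binary bits:
  A = 1010
  4 = 0100
  B = 1011
  F = 1111
Concatenate: 1010 0100 1011 1111
= 1010010010111111


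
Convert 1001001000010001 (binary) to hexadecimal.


Group into 4-bit nibbles: 1001001000010001
  1001 = 9
  0010 = 2
  0001 = 1
  0001 = 1
= 0x9211


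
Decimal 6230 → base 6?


Divide by 6 repeatedly:
6230 ÷ 6 = 1038 remainder 2
1038 ÷ 6 = 173 remainder 0
173 ÷ 6 = 28 remainder 5
28 ÷ 6 = 4 remainder 4
4 ÷ 6 = 0 remainder 4
Reading remainders bottom-up:
= 44502


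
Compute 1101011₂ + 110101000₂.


Align and add column by column (LSB to MSB, carry propagating):
  0001101011
+ 0110101000
  ----------
  col 0: 1 + 0 + 0 (carry in) = 1 → bit 1, carry out 0
  col 1: 1 + 0 + 0 (carry in) = 1 → bit 1, carry out 0
  col 2: 0 + 0 + 0 (carry in) = 0 → bit 0, carry out 0
  col 3: 1 + 1 + 0 (carry in) = 2 → bit 0, carry out 1
  col 4: 0 + 0 + 1 (carry in) = 1 → bit 1, carry out 0
  col 5: 1 + 1 + 0 (carry in) = 2 → bit 0, carry out 1
  col 6: 1 + 0 + 1 (carry in) = 2 → bit 0, carry out 1
  col 7: 0 + 1 + 1 (carry in) = 2 → bit 0, carry out 1
  col 8: 0 + 1 + 1 (carry in) = 2 → bit 0, carry out 1
  col 9: 0 + 0 + 1 (carry in) = 1 → bit 1, carry out 0
Reading bits MSB→LSB: 1000010011
Strip leading zeros: 1000010011
= 1000010011


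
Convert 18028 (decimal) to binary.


Divide by 2 repeatedly:
18028 ÷ 2 = 9014 remainder 0
9014 ÷ 2 = 4507 remainder 0
4507 ÷ 2 = 2253 remainder 1
2253 ÷ 2 = 1126 remainder 1
1126 ÷ 2 = 563 remainder 0
563 ÷ 2 = 281 remainder 1
281 ÷ 2 = 140 remainder 1
140 ÷ 2 = 70 remainder 0
70 ÷ 2 = 35 remainder 0
35 ÷ 2 = 17 remainder 1
17 ÷ 2 = 8 remainder 1
8 ÷ 2 = 4 remainder 0
4 ÷ 2 = 2 remainder 0
2 ÷ 2 = 1 remainder 0
1 ÷ 2 = 0 remainder 1
Reading remainders bottom-up:
= 100011001101100


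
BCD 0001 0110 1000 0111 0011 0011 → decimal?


Each 4-bit group → digit:
  0001 → 1
  0110 → 6
  1000 → 8
  0111 → 7
  0011 → 3
  0011 → 3
= 168733


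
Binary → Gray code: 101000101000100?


Binary: 101000101000100
Gray code: G = B XOR (B >> 1)
B >> 1 = 010100010100010
101000101000100 XOR 010100010100010:
  1 XOR 0 = 1
  0 XOR 1 = 1
  1 XOR 0 = 1
  0 XOR 1 = 1
  0 XOR 0 = 0
  0 XOR 0 = 0
  1 XOR 0 = 1
  0 XOR 1 = 1
  1 XOR 0 = 1
  0 XOR 1 = 1
  0 XOR 0 = 0
  0 XOR 0 = 0
  1 XOR 0 = 1
  0 XOR 1 = 1
  0 XOR 0 = 0
= 111100111100110


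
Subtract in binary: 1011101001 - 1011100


Align and subtract column by column (LSB to MSB, borrowing when needed):
  1011101001
- 0001011100
  ----------
  col 0: (1 - 0 borrow-in) - 0 → 1 - 0 = 1, borrow out 0
  col 1: (0 - 0 borrow-in) - 0 → 0 - 0 = 0, borrow out 0
  col 2: (0 - 0 borrow-in) - 1 → borrow from next column: (0+2) - 1 = 1, borrow out 1
  col 3: (1 - 1 borrow-in) - 1 → borrow from next column: (0+2) - 1 = 1, borrow out 1
  col 4: (0 - 1 borrow-in) - 1 → borrow from next column: (-1+2) - 1 = 0, borrow out 1
  col 5: (1 - 1 borrow-in) - 0 → 0 - 0 = 0, borrow out 0
  col 6: (1 - 0 borrow-in) - 1 → 1 - 1 = 0, borrow out 0
  col 7: (1 - 0 borrow-in) - 0 → 1 - 0 = 1, borrow out 0
  col 8: (0 - 0 borrow-in) - 0 → 0 - 0 = 0, borrow out 0
  col 9: (1 - 0 borrow-in) - 0 → 1 - 0 = 1, borrow out 0
Reading bits MSB→LSB: 1010001101
Strip leading zeros: 1010001101
= 1010001101


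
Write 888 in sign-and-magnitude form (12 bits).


Sign bit: 0 (positive)
Magnitude: 888 = 01101111000
= 001101111000


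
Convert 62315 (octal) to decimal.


Positional values:
Position 0: 5 × 8^0 = 5
Position 1: 1 × 8^1 = 8
Position 2: 3 × 8^2 = 192
Position 3: 2 × 8^3 = 1024
Position 4: 6 × 8^4 = 24576
Sum = 5 + 8 + 192 + 1024 + 24576
= 25805


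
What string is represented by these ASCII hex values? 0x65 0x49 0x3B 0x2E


Codes (hex): 0x65 0x49 0x3B 0x2E
Per-code ASCII lookup:
  0x65 = 101  (range 97-122: lowercase, 101 - 97 = 4) → 'e'
  0x49 = 73  (range 65-90: uppercase, 73 - 65 = 8) → 'I'
  0x3B = 59  (special character) → ';'
  0x2E = 46  (special character) → '.'
= 'eI;.'


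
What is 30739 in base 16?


Divide by 16 repeatedly:
30739 ÷ 16 = 1921 remainder 3 (3)
1921 ÷ 16 = 120 remainder 1 (1)
120 ÷ 16 = 7 remainder 8 (8)
7 ÷ 16 = 0 remainder 7 (7)
Reading remainders bottom-up:
= 0x7813


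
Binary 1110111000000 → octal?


Group into 3-bit groups: 001110111000000
  001 = 1
  110 = 6
  111 = 7
  000 = 0
  000 = 0
= 0o16700


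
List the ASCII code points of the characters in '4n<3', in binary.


String: '4n<3'  (4 characters)
Per-character ASCII lookup:
  '4': digits start at 48: '4' = 48 + 4 = 52 → 110100
  'n': lowercase starts at 97: 'n' = 97 + 13 = 110 → 1101110
  '<': special character: '<' = 60 → 111100
  '3': digits start at 48: '3' = 48 + 3 = 51 → 110011
= 110100 1101110 111100 110011


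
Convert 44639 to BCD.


Each digit → 4-bit binary:
  4 → 0100
  4 → 0100
  6 → 0110
  3 → 0011
  9 → 1001
= 0100 0100 0110 0011 1001


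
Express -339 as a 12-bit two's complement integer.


Original: 000101010011
Step 1 - Invert all bits: 111010101100
Step 2 - Add 1: 111010101100 + 1
= 111010101101 (represents -339)


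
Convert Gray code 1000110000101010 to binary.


Gray code: 1000110000101010
MSB stays the same: 1
Each subsequent bit = prev_binary XOR current_gray:
  B[1] = 1 XOR 0 = 1
  B[2] = 1 XOR 0 = 1
  B[3] = 1 XOR 0 = 1
  B[4] = 1 XOR 1 = 0
  B[5] = 0 XOR 1 = 1
  B[6] = 1 XOR 0 = 1
  B[7] = 1 XOR 0 = 1
  B[8] = 1 XOR 0 = 1
  B[9] = 1 XOR 0 = 1
  B[10] = 1 XOR 1 = 0
  B[11] = 0 XOR 0 = 0
  B[12] = 0 XOR 1 = 1
  B[13] = 1 XOR 0 = 1
  B[14] = 1 XOR 1 = 0
  B[15] = 0 XOR 0 = 0
= 1111011111001100 (63436 decimal)


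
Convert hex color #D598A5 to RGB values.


Hex: #D598A5
R = D5₁₆ = 213
G = 98₁₆ = 152
B = A5₁₆ = 165
= RGB(213, 152, 165)


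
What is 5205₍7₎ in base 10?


Positional values (base 7):
  5 × 7^0 = 5 × 1 = 5
  0 × 7^1 = 0 × 7 = 0
  2 × 7^2 = 2 × 49 = 98
  5 × 7^3 = 5 × 343 = 1715
Sum = 5 + 0 + 98 + 1715
= 1818


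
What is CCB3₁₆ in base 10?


Positional values:
Position 0: 3 × 16^0 = 3 × 1 = 3
Position 1: B × 16^1 = 11 × 16 = 176
Position 2: C × 16^2 = 12 × 256 = 3072
Position 3: C × 16^3 = 12 × 4096 = 49152
Sum = 3 + 176 + 3072 + 49152
= 52403


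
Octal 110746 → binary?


Each octal digit → 3 binary bits:
  1 = 001
  1 = 001
  0 = 000
  7 = 111
  4 = 100
  6 = 110
Concatenate: 001 001 000 111 100 110
= 001001000111100110


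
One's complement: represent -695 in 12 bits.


Original: 001010110111
Invert all bits:
  bit 0: 0 → 1
  bit 1: 0 → 1
  bit 2: 1 → 0
  bit 3: 0 → 1
  bit 4: 1 → 0
  bit 5: 0 → 1
  bit 6: 1 → 0
  bit 7: 1 → 0
  bit 8: 0 → 1
  bit 9: 1 → 0
  bit 10: 1 → 0
  bit 11: 1 → 0
= 110101001000


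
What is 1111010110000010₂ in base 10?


Positional values:
Bit 1: 1 × 2^1 = 2
Bit 7: 1 × 2^7 = 128
Bit 8: 1 × 2^8 = 256
Bit 10: 1 × 2^10 = 1024
Bit 12: 1 × 2^12 = 4096
Bit 13: 1 × 2^13 = 8192
Bit 14: 1 × 2^14 = 16384
Bit 15: 1 × 2^15 = 32768
Sum = 2 + 128 + 256 + 1024 + 4096 + 8192 + 16384 + 32768
= 62850


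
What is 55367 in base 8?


Divide by 8 repeatedly:
55367 ÷ 8 = 6920 remainder 7
6920 ÷ 8 = 865 remainder 0
865 ÷ 8 = 108 remainder 1
108 ÷ 8 = 13 remainder 4
13 ÷ 8 = 1 remainder 5
1 ÷ 8 = 0 remainder 1
Reading remainders bottom-up:
= 0o154107


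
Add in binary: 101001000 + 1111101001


Align and add column by column (LSB to MSB, carry propagating):
  00101001000
+ 01111101001
  -----------
  col 0: 0 + 1 + 0 (carry in) = 1 → bit 1, carry out 0
  col 1: 0 + 0 + 0 (carry in) = 0 → bit 0, carry out 0
  col 2: 0 + 0 + 0 (carry in) = 0 → bit 0, carry out 0
  col 3: 1 + 1 + 0 (carry in) = 2 → bit 0, carry out 1
  col 4: 0 + 0 + 1 (carry in) = 1 → bit 1, carry out 0
  col 5: 0 + 1 + 0 (carry in) = 1 → bit 1, carry out 0
  col 6: 1 + 1 + 0 (carry in) = 2 → bit 0, carry out 1
  col 7: 0 + 1 + 1 (carry in) = 2 → bit 0, carry out 1
  col 8: 1 + 1 + 1 (carry in) = 3 → bit 1, carry out 1
  col 9: 0 + 1 + 1 (carry in) = 2 → bit 0, carry out 1
  col 10: 0 + 0 + 1 (carry in) = 1 → bit 1, carry out 0
Reading bits MSB→LSB: 10100110001
Strip leading zeros: 10100110001
= 10100110001


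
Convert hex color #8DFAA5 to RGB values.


Hex: #8DFAA5
R = 8D₁₆ = 141
G = FA₁₆ = 250
B = A5₁₆ = 165
= RGB(141, 250, 165)


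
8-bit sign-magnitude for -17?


Sign bit: 1 (negative)
Magnitude: 17 = 0010001
= 10010001


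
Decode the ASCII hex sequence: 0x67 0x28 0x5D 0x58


Codes (hex): 0x67 0x28 0x5D 0x58
Per-code ASCII lookup:
  0x67 = 103  (range 97-122: lowercase, 103 - 97 = 6) → 'g'
  0x28 = 40  (special character) → '('
  0x5D = 93  (special character) → ']'
  0x58 = 88  (range 65-90: uppercase, 88 - 65 = 23) → 'X'
= 'g(]X'


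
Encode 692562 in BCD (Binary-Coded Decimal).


Each digit → 4-bit binary:
  6 → 0110
  9 → 1001
  2 → 0010
  5 → 0101
  6 → 0110
  2 → 0010
= 0110 1001 0010 0101 0110 0010


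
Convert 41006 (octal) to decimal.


Positional values:
Position 0: 6 × 8^0 = 6
Position 1: 0 × 8^1 = 0
Position 2: 0 × 8^2 = 0
Position 3: 1 × 8^3 = 512
Position 4: 4 × 8^4 = 16384
Sum = 6 + 0 + 0 + 512 + 16384
= 16902


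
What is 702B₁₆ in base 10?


Positional values:
Position 0: B × 16^0 = 11 × 1 = 11
Position 1: 2 × 16^1 = 2 × 16 = 32
Position 2: 0 × 16^2 = 0 × 256 = 0
Position 3: 7 × 16^3 = 7 × 4096 = 28672
Sum = 11 + 32 + 0 + 28672
= 28715


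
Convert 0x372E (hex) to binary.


Each hex digit → 4 binary bits:
  3 = 0011
  7 = 0111
  2 = 0010
  E = 1110
Concatenate: 0011 0111 0010 1110
= 0011011100101110


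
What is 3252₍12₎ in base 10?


Positional values (base 12):
  2 × 12^0 = 2 × 1 = 2
  5 × 12^1 = 5 × 12 = 60
  2 × 12^2 = 2 × 144 = 288
  3 × 12^3 = 3 × 1728 = 5184
Sum = 2 + 60 + 288 + 5184
= 5534


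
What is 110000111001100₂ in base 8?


Group into 3-bit groups: 110000111001100
  110 = 6
  000 = 0
  111 = 7
  001 = 1
  100 = 4
= 0o60714


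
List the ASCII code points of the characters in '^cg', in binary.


String: '^cg'  (3 characters)
Per-character ASCII lookup:
  '^': special character: '^' = 94 → 1011110
  'c': lowercase starts at 97: 'c' = 97 + 2 = 99 → 1100011
  'g': lowercase starts at 97: 'g' = 97 + 6 = 103 → 1100111
= 1011110 1100011 1100111


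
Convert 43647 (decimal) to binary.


Divide by 2 repeatedly:
43647 ÷ 2 = 21823 remainder 1
21823 ÷ 2 = 10911 remainder 1
10911 ÷ 2 = 5455 remainder 1
5455 ÷ 2 = 2727 remainder 1
2727 ÷ 2 = 1363 remainder 1
1363 ÷ 2 = 681 remainder 1
681 ÷ 2 = 340 remainder 1
340 ÷ 2 = 170 remainder 0
170 ÷ 2 = 85 remainder 0
85 ÷ 2 = 42 remainder 1
42 ÷ 2 = 21 remainder 0
21 ÷ 2 = 10 remainder 1
10 ÷ 2 = 5 remainder 0
5 ÷ 2 = 2 remainder 1
2 ÷ 2 = 1 remainder 0
1 ÷ 2 = 0 remainder 1
Reading remainders bottom-up:
= 1010101001111111


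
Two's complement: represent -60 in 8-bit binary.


Original: 00111100
Step 1 - Invert all bits: 11000011
Step 2 - Add 1: 11000011 + 1
= 11000100 (represents -60)


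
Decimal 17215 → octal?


Divide by 8 repeatedly:
17215 ÷ 8 = 2151 remainder 7
2151 ÷ 8 = 268 remainder 7
268 ÷ 8 = 33 remainder 4
33 ÷ 8 = 4 remainder 1
4 ÷ 8 = 0 remainder 4
Reading remainders bottom-up:
= 0o41477


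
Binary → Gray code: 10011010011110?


Binary: 10011010011110
Gray code: G = B XOR (B >> 1)
B >> 1 = 01001101001111
10011010011110 XOR 01001101001111:
  1 XOR 0 = 1
  0 XOR 1 = 1
  0 XOR 0 = 0
  1 XOR 0 = 1
  1 XOR 1 = 0
  0 XOR 1 = 1
  1 XOR 0 = 1
  0 XOR 1 = 1
  0 XOR 0 = 0
  1 XOR 0 = 1
  1 XOR 1 = 0
  1 XOR 1 = 0
  1 XOR 1 = 0
  0 XOR 1 = 1
= 11010111010001


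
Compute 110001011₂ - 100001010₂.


Align and subtract column by column (LSB to MSB, borrowing when needed):
  110001011
- 100001010
  ---------
  col 0: (1 - 0 borrow-in) - 0 → 1 - 0 = 1, borrow out 0
  col 1: (1 - 0 borrow-in) - 1 → 1 - 1 = 0, borrow out 0
  col 2: (0 - 0 borrow-in) - 0 → 0 - 0 = 0, borrow out 0
  col 3: (1 - 0 borrow-in) - 1 → 1 - 1 = 0, borrow out 0
  col 4: (0 - 0 borrow-in) - 0 → 0 - 0 = 0, borrow out 0
  col 5: (0 - 0 borrow-in) - 0 → 0 - 0 = 0, borrow out 0
  col 6: (0 - 0 borrow-in) - 0 → 0 - 0 = 0, borrow out 0
  col 7: (1 - 0 borrow-in) - 0 → 1 - 0 = 1, borrow out 0
  col 8: (1 - 0 borrow-in) - 1 → 1 - 1 = 0, borrow out 0
Reading bits MSB→LSB: 010000001
Strip leading zeros: 10000001
= 10000001


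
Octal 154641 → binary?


Each octal digit → 3 binary bits:
  1 = 001
  5 = 101
  4 = 100
  6 = 110
  4 = 100
  1 = 001
Concatenate: 001 101 100 110 100 001
= 001101100110100001


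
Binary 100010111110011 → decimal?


Positional values:
Bit 0: 1 × 2^0 = 1
Bit 1: 1 × 2^1 = 2
Bit 4: 1 × 2^4 = 16
Bit 5: 1 × 2^5 = 32
Bit 6: 1 × 2^6 = 64
Bit 7: 1 × 2^7 = 128
Bit 8: 1 × 2^8 = 256
Bit 10: 1 × 2^10 = 1024
Bit 14: 1 × 2^14 = 16384
Sum = 1 + 2 + 16 + 32 + 64 + 128 + 256 + 1024 + 16384
= 17907


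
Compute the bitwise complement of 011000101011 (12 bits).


Original: 011000101011
Invert all bits:
  bit 0: 0 → 1
  bit 1: 1 → 0
  bit 2: 1 → 0
  bit 3: 0 → 1
  bit 4: 0 → 1
  bit 5: 0 → 1
  bit 6: 1 → 0
  bit 7: 0 → 1
  bit 8: 1 → 0
  bit 9: 0 → 1
  bit 10: 1 → 0
  bit 11: 1 → 0
= 100111010100


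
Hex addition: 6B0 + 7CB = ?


Align and add column by column (LSB to MSB, each column mod 16 with carry):
  06B0
+ 07CB
  ----
  col 0: 0(0) + B(11) + 0 (carry in) = 11 → B(11), carry out 0
  col 1: B(11) + C(12) + 0 (carry in) = 23 → 7(7), carry out 1
  col 2: 6(6) + 7(7) + 1 (carry in) = 14 → E(14), carry out 0
  col 3: 0(0) + 0(0) + 0 (carry in) = 0 → 0(0), carry out 0
Reading digits MSB→LSB: 0E7B
Strip leading zeros: E7B
= 0xE7B


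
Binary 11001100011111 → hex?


Group into 4-bit nibbles: 0011001100011111
  0011 = 3
  0011 = 3
  0001 = 1
  1111 = F
= 0x331F


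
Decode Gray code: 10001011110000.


Gray code: 10001011110000
MSB stays the same: 1
Each subsequent bit = prev_binary XOR current_gray:
  B[1] = 1 XOR 0 = 1
  B[2] = 1 XOR 0 = 1
  B[3] = 1 XOR 0 = 1
  B[4] = 1 XOR 1 = 0
  B[5] = 0 XOR 0 = 0
  B[6] = 0 XOR 1 = 1
  B[7] = 1 XOR 1 = 0
  B[8] = 0 XOR 1 = 1
  B[9] = 1 XOR 1 = 0
  B[10] = 0 XOR 0 = 0
  B[11] = 0 XOR 0 = 0
  B[12] = 0 XOR 0 = 0
  B[13] = 0 XOR 0 = 0
= 11110010100000 (15520 decimal)


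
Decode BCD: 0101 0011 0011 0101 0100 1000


Each 4-bit group → digit:
  0101 → 5
  0011 → 3
  0011 → 3
  0101 → 5
  0100 → 4
  1000 → 8
= 533548


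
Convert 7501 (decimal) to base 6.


Divide by 6 repeatedly:
7501 ÷ 6 = 1250 remainder 1
1250 ÷ 6 = 208 remainder 2
208 ÷ 6 = 34 remainder 4
34 ÷ 6 = 5 remainder 4
5 ÷ 6 = 0 remainder 5
Reading remainders bottom-up:
= 54421


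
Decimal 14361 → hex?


Divide by 16 repeatedly:
14361 ÷ 16 = 897 remainder 9 (9)
897 ÷ 16 = 56 remainder 1 (1)
56 ÷ 16 = 3 remainder 8 (8)
3 ÷ 16 = 0 remainder 3 (3)
Reading remainders bottom-up:
= 0x3819


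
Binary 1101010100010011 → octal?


Group into 3-bit groups: 001101010100010011
  001 = 1
  101 = 5
  010 = 2
  100 = 4
  010 = 2
  011 = 3
= 0o152423


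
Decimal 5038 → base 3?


Divide by 3 repeatedly:
5038 ÷ 3 = 1679 remainder 1
1679 ÷ 3 = 559 remainder 2
559 ÷ 3 = 186 remainder 1
186 ÷ 3 = 62 remainder 0
62 ÷ 3 = 20 remainder 2
20 ÷ 3 = 6 remainder 2
6 ÷ 3 = 2 remainder 0
2 ÷ 3 = 0 remainder 2
Reading remainders bottom-up:
= 20220121


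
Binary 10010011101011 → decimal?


Positional values:
Bit 0: 1 × 2^0 = 1
Bit 1: 1 × 2^1 = 2
Bit 3: 1 × 2^3 = 8
Bit 5: 1 × 2^5 = 32
Bit 6: 1 × 2^6 = 64
Bit 7: 1 × 2^7 = 128
Bit 10: 1 × 2^10 = 1024
Bit 13: 1 × 2^13 = 8192
Sum = 1 + 2 + 8 + 32 + 64 + 128 + 1024 + 8192
= 9451


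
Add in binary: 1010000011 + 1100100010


Align and add column by column (LSB to MSB, carry propagating):
  01010000011
+ 01100100010
  -----------
  col 0: 1 + 0 + 0 (carry in) = 1 → bit 1, carry out 0
  col 1: 1 + 1 + 0 (carry in) = 2 → bit 0, carry out 1
  col 2: 0 + 0 + 1 (carry in) = 1 → bit 1, carry out 0
  col 3: 0 + 0 + 0 (carry in) = 0 → bit 0, carry out 0
  col 4: 0 + 0 + 0 (carry in) = 0 → bit 0, carry out 0
  col 5: 0 + 1 + 0 (carry in) = 1 → bit 1, carry out 0
  col 6: 0 + 0 + 0 (carry in) = 0 → bit 0, carry out 0
  col 7: 1 + 0 + 0 (carry in) = 1 → bit 1, carry out 0
  col 8: 0 + 1 + 0 (carry in) = 1 → bit 1, carry out 0
  col 9: 1 + 1 + 0 (carry in) = 2 → bit 0, carry out 1
  col 10: 0 + 0 + 1 (carry in) = 1 → bit 1, carry out 0
Reading bits MSB→LSB: 10110100101
Strip leading zeros: 10110100101
= 10110100101


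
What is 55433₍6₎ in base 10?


Positional values (base 6):
  3 × 6^0 = 3 × 1 = 3
  3 × 6^1 = 3 × 6 = 18
  4 × 6^2 = 4 × 36 = 144
  5 × 6^3 = 5 × 216 = 1080
  5 × 6^4 = 5 × 1296 = 6480
Sum = 3 + 18 + 144 + 1080 + 6480
= 7725


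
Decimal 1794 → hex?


Divide by 16 repeatedly:
1794 ÷ 16 = 112 remainder 2 (2)
112 ÷ 16 = 7 remainder 0 (0)
7 ÷ 16 = 0 remainder 7 (7)
Reading remainders bottom-up:
= 0x702


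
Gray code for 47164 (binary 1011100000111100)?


Binary: 1011100000111100
Gray code: G = B XOR (B >> 1)
B >> 1 = 0101110000011110
1011100000111100 XOR 0101110000011110:
  1 XOR 0 = 1
  0 XOR 1 = 1
  1 XOR 0 = 1
  1 XOR 1 = 0
  1 XOR 1 = 0
  0 XOR 1 = 1
  0 XOR 0 = 0
  0 XOR 0 = 0
  0 XOR 0 = 0
  0 XOR 0 = 0
  1 XOR 0 = 1
  1 XOR 1 = 0
  1 XOR 1 = 0
  1 XOR 1 = 0
  0 XOR 1 = 1
  0 XOR 0 = 0
= 1110010000100010


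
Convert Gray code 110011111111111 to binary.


Gray code: 110011111111111
MSB stays the same: 1
Each subsequent bit = prev_binary XOR current_gray:
  B[1] = 1 XOR 1 = 0
  B[2] = 0 XOR 0 = 0
  B[3] = 0 XOR 0 = 0
  B[4] = 0 XOR 1 = 1
  B[5] = 1 XOR 1 = 0
  B[6] = 0 XOR 1 = 1
  B[7] = 1 XOR 1 = 0
  B[8] = 0 XOR 1 = 1
  B[9] = 1 XOR 1 = 0
  B[10] = 0 XOR 1 = 1
  B[11] = 1 XOR 1 = 0
  B[12] = 0 XOR 1 = 1
  B[13] = 1 XOR 1 = 0
  B[14] = 0 XOR 1 = 1
= 100010101010101 (17749 decimal)


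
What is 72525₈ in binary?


Each octal digit → 3 binary bits:
  7 = 111
  2 = 010
  5 = 101
  2 = 010
  5 = 101
Concatenate: 111 010 101 010 101
= 111010101010101


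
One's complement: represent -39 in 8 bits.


Original: 00100111
Invert all bits:
  bit 0: 0 → 1
  bit 1: 0 → 1
  bit 2: 1 → 0
  bit 3: 0 → 1
  bit 4: 0 → 1
  bit 5: 1 → 0
  bit 6: 1 → 0
  bit 7: 1 → 0
= 11011000


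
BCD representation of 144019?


Each digit → 4-bit binary:
  1 → 0001
  4 → 0100
  4 → 0100
  0 → 0000
  1 → 0001
  9 → 1001
= 0001 0100 0100 0000 0001 1001


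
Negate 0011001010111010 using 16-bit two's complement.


Original: 0011001010111010
Step 1 - Invert all bits: 1100110101000101
Step 2 - Add 1: 1100110101000101 + 1
= 1100110101000110 (represents -12986)


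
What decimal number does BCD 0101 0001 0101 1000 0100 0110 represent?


Each 4-bit group → digit:
  0101 → 5
  0001 → 1
  0101 → 5
  1000 → 8
  0100 → 4
  0110 → 6
= 515846


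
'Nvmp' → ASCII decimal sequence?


String: 'Nvmp'  (4 characters)
Per-character ASCII lookup:
  'N': uppercase starts at 65: 'N' = 65 + 13 = 78
  'v': lowercase starts at 97: 'v' = 97 + 21 = 118
  'm': lowercase starts at 97: 'm' = 97 + 12 = 109
  'p': lowercase starts at 97: 'p' = 97 + 15 = 112
= 78 118 109 112


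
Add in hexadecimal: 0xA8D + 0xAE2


Align and add column by column (LSB to MSB, each column mod 16 with carry):
  0A8D
+ 0AE2
  ----
  col 0: D(13) + 2(2) + 0 (carry in) = 15 → F(15), carry out 0
  col 1: 8(8) + E(14) + 0 (carry in) = 22 → 6(6), carry out 1
  col 2: A(10) + A(10) + 1 (carry in) = 21 → 5(5), carry out 1
  col 3: 0(0) + 0(0) + 1 (carry in) = 1 → 1(1), carry out 0
Reading digits MSB→LSB: 156F
Strip leading zeros: 156F
= 0x156F


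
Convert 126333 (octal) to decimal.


Positional values:
Position 0: 3 × 8^0 = 3
Position 1: 3 × 8^1 = 24
Position 2: 3 × 8^2 = 192
Position 3: 6 × 8^3 = 3072
Position 4: 2 × 8^4 = 8192
Position 5: 1 × 8^5 = 32768
Sum = 3 + 24 + 192 + 3072 + 8192 + 32768
= 44251


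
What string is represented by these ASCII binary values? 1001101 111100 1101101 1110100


Codes (binary): 1001101 111100 1101101 1110100
Per-code ASCII lookup:
  1001101 = 77  (range 65-90: uppercase, 77 - 65 = 12) → 'M'
  111100 = 60  (special character) → '<'
  1101101 = 109  (range 97-122: lowercase, 109 - 97 = 12) → 'm'
  1110100 = 116  (range 97-122: lowercase, 116 - 97 = 19) → 't'
= 'M<mt'


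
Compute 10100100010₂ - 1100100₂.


Align and subtract column by column (LSB to MSB, borrowing when needed):
  10100100010
- 00001100100
  -----------
  col 0: (0 - 0 borrow-in) - 0 → 0 - 0 = 0, borrow out 0
  col 1: (1 - 0 borrow-in) - 0 → 1 - 0 = 1, borrow out 0
  col 2: (0 - 0 borrow-in) - 1 → borrow from next column: (0+2) - 1 = 1, borrow out 1
  col 3: (0 - 1 borrow-in) - 0 → borrow from next column: (-1+2) - 0 = 1, borrow out 1
  col 4: (0 - 1 borrow-in) - 0 → borrow from next column: (-1+2) - 0 = 1, borrow out 1
  col 5: (1 - 1 borrow-in) - 1 → borrow from next column: (0+2) - 1 = 1, borrow out 1
  col 6: (0 - 1 borrow-in) - 1 → borrow from next column: (-1+2) - 1 = 0, borrow out 1
  col 7: (0 - 1 borrow-in) - 0 → borrow from next column: (-1+2) - 0 = 1, borrow out 1
  col 8: (1 - 1 borrow-in) - 0 → 0 - 0 = 0, borrow out 0
  col 9: (0 - 0 borrow-in) - 0 → 0 - 0 = 0, borrow out 0
  col 10: (1 - 0 borrow-in) - 0 → 1 - 0 = 1, borrow out 0
Reading bits MSB→LSB: 10010111110
Strip leading zeros: 10010111110
= 10010111110


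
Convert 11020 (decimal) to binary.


Divide by 2 repeatedly:
11020 ÷ 2 = 5510 remainder 0
5510 ÷ 2 = 2755 remainder 0
2755 ÷ 2 = 1377 remainder 1
1377 ÷ 2 = 688 remainder 1
688 ÷ 2 = 344 remainder 0
344 ÷ 2 = 172 remainder 0
172 ÷ 2 = 86 remainder 0
86 ÷ 2 = 43 remainder 0
43 ÷ 2 = 21 remainder 1
21 ÷ 2 = 10 remainder 1
10 ÷ 2 = 5 remainder 0
5 ÷ 2 = 2 remainder 1
2 ÷ 2 = 1 remainder 0
1 ÷ 2 = 0 remainder 1
Reading remainders bottom-up:
= 10101100001100


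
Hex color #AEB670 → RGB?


Hex: #AEB670
R = AE₁₆ = 174
G = B6₁₆ = 182
B = 70₁₆ = 112
= RGB(174, 182, 112)


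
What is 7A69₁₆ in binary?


Each hex digit → 4 binary bits:
  7 = 0111
  A = 1010
  6 = 0110
  9 = 1001
Concatenate: 0111 1010 0110 1001
= 0111101001101001


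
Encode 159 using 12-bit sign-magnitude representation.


Sign bit: 0 (positive)
Magnitude: 159 = 00010011111
= 000010011111


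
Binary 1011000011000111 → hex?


Group into 4-bit nibbles: 1011000011000111
  1011 = B
  0000 = 0
  1100 = C
  0111 = 7
= 0xB0C7


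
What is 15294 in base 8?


Divide by 8 repeatedly:
15294 ÷ 8 = 1911 remainder 6
1911 ÷ 8 = 238 remainder 7
238 ÷ 8 = 29 remainder 6
29 ÷ 8 = 3 remainder 5
3 ÷ 8 = 0 remainder 3
Reading remainders bottom-up:
= 0o35676


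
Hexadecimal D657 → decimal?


Positional values:
Position 0: 7 × 16^0 = 7 × 1 = 7
Position 1: 5 × 16^1 = 5 × 16 = 80
Position 2: 6 × 16^2 = 6 × 256 = 1536
Position 3: D × 16^3 = 13 × 4096 = 53248
Sum = 7 + 80 + 1536 + 53248
= 54871


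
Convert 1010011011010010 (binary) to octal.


Group into 3-bit groups: 001010011011010010
  001 = 1
  010 = 2
  011 = 3
  011 = 3
  010 = 2
  010 = 2
= 0o123322


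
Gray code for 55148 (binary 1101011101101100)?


Binary: 1101011101101100
Gray code: G = B XOR (B >> 1)
B >> 1 = 0110101110110110
1101011101101100 XOR 0110101110110110:
  1 XOR 0 = 1
  1 XOR 1 = 0
  0 XOR 1 = 1
  1 XOR 0 = 1
  0 XOR 1 = 1
  1 XOR 0 = 1
  1 XOR 1 = 0
  1 XOR 1 = 0
  0 XOR 1 = 1
  1 XOR 0 = 1
  1 XOR 1 = 0
  0 XOR 1 = 1
  1 XOR 0 = 1
  1 XOR 1 = 0
  0 XOR 1 = 1
  0 XOR 0 = 0
= 1011110011011010


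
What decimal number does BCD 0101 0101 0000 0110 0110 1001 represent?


Each 4-bit group → digit:
  0101 → 5
  0101 → 5
  0000 → 0
  0110 → 6
  0110 → 6
  1001 → 9
= 550669


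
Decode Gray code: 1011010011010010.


Gray code: 1011010011010010
MSB stays the same: 1
Each subsequent bit = prev_binary XOR current_gray:
  B[1] = 1 XOR 0 = 1
  B[2] = 1 XOR 1 = 0
  B[3] = 0 XOR 1 = 1
  B[4] = 1 XOR 0 = 1
  B[5] = 1 XOR 1 = 0
  B[6] = 0 XOR 0 = 0
  B[7] = 0 XOR 0 = 0
  B[8] = 0 XOR 1 = 1
  B[9] = 1 XOR 1 = 0
  B[10] = 0 XOR 0 = 0
  B[11] = 0 XOR 1 = 1
  B[12] = 1 XOR 0 = 1
  B[13] = 1 XOR 0 = 1
  B[14] = 1 XOR 1 = 0
  B[15] = 0 XOR 0 = 0
= 1101100010011100 (55452 decimal)


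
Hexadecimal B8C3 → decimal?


Positional values:
Position 0: 3 × 16^0 = 3 × 1 = 3
Position 1: C × 16^1 = 12 × 16 = 192
Position 2: 8 × 16^2 = 8 × 256 = 2048
Position 3: B × 16^3 = 11 × 4096 = 45056
Sum = 3 + 192 + 2048 + 45056
= 47299


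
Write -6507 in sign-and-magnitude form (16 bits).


Sign bit: 1 (negative)
Magnitude: 6507 = 001100101101011
= 1001100101101011


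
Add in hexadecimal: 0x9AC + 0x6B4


Align and add column by column (LSB to MSB, each column mod 16 with carry):
  09AC
+ 06B4
  ----
  col 0: C(12) + 4(4) + 0 (carry in) = 16 → 0(0), carry out 1
  col 1: A(10) + B(11) + 1 (carry in) = 22 → 6(6), carry out 1
  col 2: 9(9) + 6(6) + 1 (carry in) = 16 → 0(0), carry out 1
  col 3: 0(0) + 0(0) + 1 (carry in) = 1 → 1(1), carry out 0
Reading digits MSB→LSB: 1060
Strip leading zeros: 1060
= 0x1060


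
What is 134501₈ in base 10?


Positional values:
Position 0: 1 × 8^0 = 1
Position 1: 0 × 8^1 = 0
Position 2: 5 × 8^2 = 320
Position 3: 4 × 8^3 = 2048
Position 4: 3 × 8^4 = 12288
Position 5: 1 × 8^5 = 32768
Sum = 1 + 0 + 320 + 2048 + 12288 + 32768
= 47425


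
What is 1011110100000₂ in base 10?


Positional values:
Bit 5: 1 × 2^5 = 32
Bit 7: 1 × 2^7 = 128
Bit 8: 1 × 2^8 = 256
Bit 9: 1 × 2^9 = 512
Bit 10: 1 × 2^10 = 1024
Bit 12: 1 × 2^12 = 4096
Sum = 32 + 128 + 256 + 512 + 1024 + 4096
= 6048


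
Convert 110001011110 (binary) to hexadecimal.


Group into 4-bit nibbles: 110001011110
  1100 = C
  0101 = 5
  1110 = E
= 0xC5E


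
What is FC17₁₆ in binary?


Each hex digit → 4 binary bits:
  F = 1111
  C = 1100
  1 = 0001
  7 = 0111
Concatenate: 1111 1100 0001 0111
= 1111110000010111


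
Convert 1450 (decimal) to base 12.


Divide by 12 repeatedly:
1450 ÷ 12 = 120 remainder 10
120 ÷ 12 = 10 remainder 0
10 ÷ 12 = 0 remainder 10
Reading remainders bottom-up:
= A0A


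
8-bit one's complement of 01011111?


Original: 01011111
Invert all bits:
  bit 0: 0 → 1
  bit 1: 1 → 0
  bit 2: 0 → 1
  bit 3: 1 → 0
  bit 4: 1 → 0
  bit 5: 1 → 0
  bit 6: 1 → 0
  bit 7: 1 → 0
= 10100000


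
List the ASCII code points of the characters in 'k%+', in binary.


String: 'k%+'  (3 characters)
Per-character ASCII lookup:
  'k': lowercase starts at 97: 'k' = 97 + 10 = 107 → 1101011
  '%': special character: '%' = 37 → 100101
  '+': special character: '+' = 43 → 101011
= 1101011 100101 101011


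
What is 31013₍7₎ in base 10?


Positional values (base 7):
  3 × 7^0 = 3 × 1 = 3
  1 × 7^1 = 1 × 7 = 7
  0 × 7^2 = 0 × 49 = 0
  1 × 7^3 = 1 × 343 = 343
  3 × 7^4 = 3 × 2401 = 7203
Sum = 3 + 7 + 0 + 343 + 7203
= 7556


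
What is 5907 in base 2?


Divide by 2 repeatedly:
5907 ÷ 2 = 2953 remainder 1
2953 ÷ 2 = 1476 remainder 1
1476 ÷ 2 = 738 remainder 0
738 ÷ 2 = 369 remainder 0
369 ÷ 2 = 184 remainder 1
184 ÷ 2 = 92 remainder 0
92 ÷ 2 = 46 remainder 0
46 ÷ 2 = 23 remainder 0
23 ÷ 2 = 11 remainder 1
11 ÷ 2 = 5 remainder 1
5 ÷ 2 = 2 remainder 1
2 ÷ 2 = 1 remainder 0
1 ÷ 2 = 0 remainder 1
Reading remainders bottom-up:
= 1011100010011


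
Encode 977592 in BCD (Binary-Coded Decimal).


Each digit → 4-bit binary:
  9 → 1001
  7 → 0111
  7 → 0111
  5 → 0101
  9 → 1001
  2 → 0010
= 1001 0111 0111 0101 1001 0010


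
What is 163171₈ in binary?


Each octal digit → 3 binary bits:
  1 = 001
  6 = 110
  3 = 011
  1 = 001
  7 = 111
  1 = 001
Concatenate: 001 110 011 001 111 001
= 001110011001111001


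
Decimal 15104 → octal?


Divide by 8 repeatedly:
15104 ÷ 8 = 1888 remainder 0
1888 ÷ 8 = 236 remainder 0
236 ÷ 8 = 29 remainder 4
29 ÷ 8 = 3 remainder 5
3 ÷ 8 = 0 remainder 3
Reading remainders bottom-up:
= 0o35400


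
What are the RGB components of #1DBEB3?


Hex: #1DBEB3
R = 1D₁₆ = 29
G = BE₁₆ = 190
B = B3₁₆ = 179
= RGB(29, 190, 179)


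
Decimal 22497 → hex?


Divide by 16 repeatedly:
22497 ÷ 16 = 1406 remainder 1 (1)
1406 ÷ 16 = 87 remainder 14 (E)
87 ÷ 16 = 5 remainder 7 (7)
5 ÷ 16 = 0 remainder 5 (5)
Reading remainders bottom-up:
= 0x57E1


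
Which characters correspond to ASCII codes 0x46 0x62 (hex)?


Codes (hex): 0x46 0x62
Per-code ASCII lookup:
  0x46 = 70  (range 65-90: uppercase, 70 - 65 = 5) → 'F'
  0x62 = 98  (range 97-122: lowercase, 98 - 97 = 1) → 'b'
= 'Fb'


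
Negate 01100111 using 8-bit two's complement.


Original: 01100111
Step 1 - Invert all bits: 10011000
Step 2 - Add 1: 10011000 + 1
= 10011001 (represents -103)


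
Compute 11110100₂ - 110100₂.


Align and subtract column by column (LSB to MSB, borrowing when needed):
  11110100
- 00110100
  --------
  col 0: (0 - 0 borrow-in) - 0 → 0 - 0 = 0, borrow out 0
  col 1: (0 - 0 borrow-in) - 0 → 0 - 0 = 0, borrow out 0
  col 2: (1 - 0 borrow-in) - 1 → 1 - 1 = 0, borrow out 0
  col 3: (0 - 0 borrow-in) - 0 → 0 - 0 = 0, borrow out 0
  col 4: (1 - 0 borrow-in) - 1 → 1 - 1 = 0, borrow out 0
  col 5: (1 - 0 borrow-in) - 1 → 1 - 1 = 0, borrow out 0
  col 6: (1 - 0 borrow-in) - 0 → 1 - 0 = 1, borrow out 0
  col 7: (1 - 0 borrow-in) - 0 → 1 - 0 = 1, borrow out 0
Reading bits MSB→LSB: 11000000
Strip leading zeros: 11000000
= 11000000


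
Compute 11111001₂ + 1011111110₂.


Align and add column by column (LSB to MSB, carry propagating):
  00011111001
+ 01011111110
  -----------
  col 0: 1 + 0 + 0 (carry in) = 1 → bit 1, carry out 0
  col 1: 0 + 1 + 0 (carry in) = 1 → bit 1, carry out 0
  col 2: 0 + 1 + 0 (carry in) = 1 → bit 1, carry out 0
  col 3: 1 + 1 + 0 (carry in) = 2 → bit 0, carry out 1
  col 4: 1 + 1 + 1 (carry in) = 3 → bit 1, carry out 1
  col 5: 1 + 1 + 1 (carry in) = 3 → bit 1, carry out 1
  col 6: 1 + 1 + 1 (carry in) = 3 → bit 1, carry out 1
  col 7: 1 + 1 + 1 (carry in) = 3 → bit 1, carry out 1
  col 8: 0 + 0 + 1 (carry in) = 1 → bit 1, carry out 0
  col 9: 0 + 1 + 0 (carry in) = 1 → bit 1, carry out 0
  col 10: 0 + 0 + 0 (carry in) = 0 → bit 0, carry out 0
Reading bits MSB→LSB: 01111110111
Strip leading zeros: 1111110111
= 1111110111


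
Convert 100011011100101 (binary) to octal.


Group into 3-bit groups: 100011011100101
  100 = 4
  011 = 3
  011 = 3
  100 = 4
  101 = 5
= 0o43345


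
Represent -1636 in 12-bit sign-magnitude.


Sign bit: 1 (negative)
Magnitude: 1636 = 11001100100
= 111001100100


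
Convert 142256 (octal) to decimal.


Positional values:
Position 0: 6 × 8^0 = 6
Position 1: 5 × 8^1 = 40
Position 2: 2 × 8^2 = 128
Position 3: 2 × 8^3 = 1024
Position 4: 4 × 8^4 = 16384
Position 5: 1 × 8^5 = 32768
Sum = 6 + 40 + 128 + 1024 + 16384 + 32768
= 50350


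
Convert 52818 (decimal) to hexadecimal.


Divide by 16 repeatedly:
52818 ÷ 16 = 3301 remainder 2 (2)
3301 ÷ 16 = 206 remainder 5 (5)
206 ÷ 16 = 12 remainder 14 (E)
12 ÷ 16 = 0 remainder 12 (C)
Reading remainders bottom-up:
= 0xCE52


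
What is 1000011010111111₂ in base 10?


Positional values:
Bit 0: 1 × 2^0 = 1
Bit 1: 1 × 2^1 = 2
Bit 2: 1 × 2^2 = 4
Bit 3: 1 × 2^3 = 8
Bit 4: 1 × 2^4 = 16
Bit 5: 1 × 2^5 = 32
Bit 7: 1 × 2^7 = 128
Bit 9: 1 × 2^9 = 512
Bit 10: 1 × 2^10 = 1024
Bit 15: 1 × 2^15 = 32768
Sum = 1 + 2 + 4 + 8 + 16 + 32 + 128 + 512 + 1024 + 32768
= 34495


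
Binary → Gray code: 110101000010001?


Binary: 110101000010001
Gray code: G = B XOR (B >> 1)
B >> 1 = 011010100001000
110101000010001 XOR 011010100001000:
  1 XOR 0 = 1
  1 XOR 1 = 0
  0 XOR 1 = 1
  1 XOR 0 = 1
  0 XOR 1 = 1
  1 XOR 0 = 1
  0 XOR 1 = 1
  0 XOR 0 = 0
  0 XOR 0 = 0
  0 XOR 0 = 0
  1 XOR 0 = 1
  0 XOR 1 = 1
  0 XOR 0 = 0
  0 XOR 0 = 0
  1 XOR 0 = 1
= 101111100011001


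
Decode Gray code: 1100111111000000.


Gray code: 1100111111000000
MSB stays the same: 1
Each subsequent bit = prev_binary XOR current_gray:
  B[1] = 1 XOR 1 = 0
  B[2] = 0 XOR 0 = 0
  B[3] = 0 XOR 0 = 0
  B[4] = 0 XOR 1 = 1
  B[5] = 1 XOR 1 = 0
  B[6] = 0 XOR 1 = 1
  B[7] = 1 XOR 1 = 0
  B[8] = 0 XOR 1 = 1
  B[9] = 1 XOR 1 = 0
  B[10] = 0 XOR 0 = 0
  B[11] = 0 XOR 0 = 0
  B[12] = 0 XOR 0 = 0
  B[13] = 0 XOR 0 = 0
  B[14] = 0 XOR 0 = 0
  B[15] = 0 XOR 0 = 0
= 1000101010000000 (35456 decimal)


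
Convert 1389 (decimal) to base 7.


Divide by 7 repeatedly:
1389 ÷ 7 = 198 remainder 3
198 ÷ 7 = 28 remainder 2
28 ÷ 7 = 4 remainder 0
4 ÷ 7 = 0 remainder 4
Reading remainders bottom-up:
= 4023


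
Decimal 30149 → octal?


Divide by 8 repeatedly:
30149 ÷ 8 = 3768 remainder 5
3768 ÷ 8 = 471 remainder 0
471 ÷ 8 = 58 remainder 7
58 ÷ 8 = 7 remainder 2
7 ÷ 8 = 0 remainder 7
Reading remainders bottom-up:
= 0o72705


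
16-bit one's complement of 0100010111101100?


Original: 0100010111101100
Invert all bits:
  bit 0: 0 → 1
  bit 1: 1 → 0
  bit 2: 0 → 1
  bit 3: 0 → 1
  bit 4: 0 → 1
  bit 5: 1 → 0
  bit 6: 0 → 1
  bit 7: 1 → 0
  bit 8: 1 → 0
  bit 9: 1 → 0
  bit 10: 1 → 0
  bit 11: 0 → 1
  bit 12: 1 → 0
  bit 13: 1 → 0
  bit 14: 0 → 1
  bit 15: 0 → 1
= 1011101000010011


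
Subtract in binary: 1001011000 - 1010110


Align and subtract column by column (LSB to MSB, borrowing when needed):
  1001011000
- 0001010110
  ----------
  col 0: (0 - 0 borrow-in) - 0 → 0 - 0 = 0, borrow out 0
  col 1: (0 - 0 borrow-in) - 1 → borrow from next column: (0+2) - 1 = 1, borrow out 1
  col 2: (0 - 1 borrow-in) - 1 → borrow from next column: (-1+2) - 1 = 0, borrow out 1
  col 3: (1 - 1 borrow-in) - 0 → 0 - 0 = 0, borrow out 0
  col 4: (1 - 0 borrow-in) - 1 → 1 - 1 = 0, borrow out 0
  col 5: (0 - 0 borrow-in) - 0 → 0 - 0 = 0, borrow out 0
  col 6: (1 - 0 borrow-in) - 1 → 1 - 1 = 0, borrow out 0
  col 7: (0 - 0 borrow-in) - 0 → 0 - 0 = 0, borrow out 0
  col 8: (0 - 0 borrow-in) - 0 → 0 - 0 = 0, borrow out 0
  col 9: (1 - 0 borrow-in) - 0 → 1 - 0 = 1, borrow out 0
Reading bits MSB→LSB: 1000000010
Strip leading zeros: 1000000010
= 1000000010


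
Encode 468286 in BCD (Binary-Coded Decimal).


Each digit → 4-bit binary:
  4 → 0100
  6 → 0110
  8 → 1000
  2 → 0010
  8 → 1000
  6 → 0110
= 0100 0110 1000 0010 1000 0110


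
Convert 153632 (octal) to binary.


Each octal digit → 3 binary bits:
  1 = 001
  5 = 101
  3 = 011
  6 = 110
  3 = 011
  2 = 010
Concatenate: 001 101 011 110 011 010
= 001101011110011010


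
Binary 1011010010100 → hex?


Group into 4-bit nibbles: 0001011010010100
  0001 = 1
  0110 = 6
  1001 = 9
  0100 = 4
= 0x1694


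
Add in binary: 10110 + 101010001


Align and add column by column (LSB to MSB, carry propagating):
  0000010110
+ 0101010001
  ----------
  col 0: 0 + 1 + 0 (carry in) = 1 → bit 1, carry out 0
  col 1: 1 + 0 + 0 (carry in) = 1 → bit 1, carry out 0
  col 2: 1 + 0 + 0 (carry in) = 1 → bit 1, carry out 0
  col 3: 0 + 0 + 0 (carry in) = 0 → bit 0, carry out 0
  col 4: 1 + 1 + 0 (carry in) = 2 → bit 0, carry out 1
  col 5: 0 + 0 + 1 (carry in) = 1 → bit 1, carry out 0
  col 6: 0 + 1 + 0 (carry in) = 1 → bit 1, carry out 0
  col 7: 0 + 0 + 0 (carry in) = 0 → bit 0, carry out 0
  col 8: 0 + 1 + 0 (carry in) = 1 → bit 1, carry out 0
  col 9: 0 + 0 + 0 (carry in) = 0 → bit 0, carry out 0
Reading bits MSB→LSB: 0101100111
Strip leading zeros: 101100111
= 101100111
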